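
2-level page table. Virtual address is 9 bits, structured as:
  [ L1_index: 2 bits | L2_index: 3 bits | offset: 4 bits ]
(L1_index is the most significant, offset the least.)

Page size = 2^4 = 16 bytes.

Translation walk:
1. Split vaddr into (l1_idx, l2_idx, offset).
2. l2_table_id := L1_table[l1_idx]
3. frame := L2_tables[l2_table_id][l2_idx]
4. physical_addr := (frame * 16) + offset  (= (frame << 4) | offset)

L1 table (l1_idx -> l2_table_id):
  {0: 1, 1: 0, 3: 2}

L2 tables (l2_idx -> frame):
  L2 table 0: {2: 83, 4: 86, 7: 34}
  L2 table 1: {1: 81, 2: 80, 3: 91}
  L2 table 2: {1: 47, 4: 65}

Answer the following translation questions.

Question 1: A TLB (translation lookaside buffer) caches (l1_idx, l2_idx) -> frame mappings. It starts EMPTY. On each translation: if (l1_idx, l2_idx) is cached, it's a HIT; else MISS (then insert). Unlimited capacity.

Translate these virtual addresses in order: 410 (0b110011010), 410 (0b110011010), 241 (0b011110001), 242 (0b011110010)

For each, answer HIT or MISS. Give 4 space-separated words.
vaddr=410: (3,1) not in TLB -> MISS, insert
vaddr=410: (3,1) in TLB -> HIT
vaddr=241: (1,7) not in TLB -> MISS, insert
vaddr=242: (1,7) in TLB -> HIT

Answer: MISS HIT MISS HIT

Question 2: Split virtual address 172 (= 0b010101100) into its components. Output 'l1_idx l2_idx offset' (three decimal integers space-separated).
vaddr = 172 = 0b010101100
  top 2 bits -> l1_idx = 1
  next 3 bits -> l2_idx = 2
  bottom 4 bits -> offset = 12

Answer: 1 2 12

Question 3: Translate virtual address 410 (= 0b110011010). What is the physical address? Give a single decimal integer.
Answer: 762

Derivation:
vaddr = 410 = 0b110011010
Split: l1_idx=3, l2_idx=1, offset=10
L1[3] = 2
L2[2][1] = 47
paddr = 47 * 16 + 10 = 762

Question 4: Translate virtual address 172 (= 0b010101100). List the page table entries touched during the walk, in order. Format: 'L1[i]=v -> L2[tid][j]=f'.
Answer: L1[1]=0 -> L2[0][2]=83

Derivation:
vaddr = 172 = 0b010101100
Split: l1_idx=1, l2_idx=2, offset=12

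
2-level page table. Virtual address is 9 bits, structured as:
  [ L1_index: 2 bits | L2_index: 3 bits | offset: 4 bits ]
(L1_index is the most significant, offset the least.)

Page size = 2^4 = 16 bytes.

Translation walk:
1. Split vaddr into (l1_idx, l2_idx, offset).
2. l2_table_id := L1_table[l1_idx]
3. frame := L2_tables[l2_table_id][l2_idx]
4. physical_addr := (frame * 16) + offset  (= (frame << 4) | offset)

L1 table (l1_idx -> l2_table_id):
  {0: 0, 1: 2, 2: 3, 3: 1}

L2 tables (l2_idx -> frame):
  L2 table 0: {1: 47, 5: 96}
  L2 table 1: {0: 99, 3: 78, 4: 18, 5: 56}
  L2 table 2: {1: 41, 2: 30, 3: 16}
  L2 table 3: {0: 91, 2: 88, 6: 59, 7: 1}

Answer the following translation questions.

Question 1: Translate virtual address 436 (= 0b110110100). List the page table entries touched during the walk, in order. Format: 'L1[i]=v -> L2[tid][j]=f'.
Answer: L1[3]=1 -> L2[1][3]=78

Derivation:
vaddr = 436 = 0b110110100
Split: l1_idx=3, l2_idx=3, offset=4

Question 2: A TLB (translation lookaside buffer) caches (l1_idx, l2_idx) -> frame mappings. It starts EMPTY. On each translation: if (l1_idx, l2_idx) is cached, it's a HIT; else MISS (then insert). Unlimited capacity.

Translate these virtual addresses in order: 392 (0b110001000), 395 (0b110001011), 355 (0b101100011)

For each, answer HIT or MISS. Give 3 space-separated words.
vaddr=392: (3,0) not in TLB -> MISS, insert
vaddr=395: (3,0) in TLB -> HIT
vaddr=355: (2,6) not in TLB -> MISS, insert

Answer: MISS HIT MISS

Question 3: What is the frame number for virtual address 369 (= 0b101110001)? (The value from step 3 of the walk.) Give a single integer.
Answer: 1

Derivation:
vaddr = 369: l1_idx=2, l2_idx=7
L1[2] = 3; L2[3][7] = 1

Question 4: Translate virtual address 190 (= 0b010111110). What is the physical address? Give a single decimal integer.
Answer: 270

Derivation:
vaddr = 190 = 0b010111110
Split: l1_idx=1, l2_idx=3, offset=14
L1[1] = 2
L2[2][3] = 16
paddr = 16 * 16 + 14 = 270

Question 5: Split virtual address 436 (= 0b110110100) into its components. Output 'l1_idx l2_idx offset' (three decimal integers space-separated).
vaddr = 436 = 0b110110100
  top 2 bits -> l1_idx = 3
  next 3 bits -> l2_idx = 3
  bottom 4 bits -> offset = 4

Answer: 3 3 4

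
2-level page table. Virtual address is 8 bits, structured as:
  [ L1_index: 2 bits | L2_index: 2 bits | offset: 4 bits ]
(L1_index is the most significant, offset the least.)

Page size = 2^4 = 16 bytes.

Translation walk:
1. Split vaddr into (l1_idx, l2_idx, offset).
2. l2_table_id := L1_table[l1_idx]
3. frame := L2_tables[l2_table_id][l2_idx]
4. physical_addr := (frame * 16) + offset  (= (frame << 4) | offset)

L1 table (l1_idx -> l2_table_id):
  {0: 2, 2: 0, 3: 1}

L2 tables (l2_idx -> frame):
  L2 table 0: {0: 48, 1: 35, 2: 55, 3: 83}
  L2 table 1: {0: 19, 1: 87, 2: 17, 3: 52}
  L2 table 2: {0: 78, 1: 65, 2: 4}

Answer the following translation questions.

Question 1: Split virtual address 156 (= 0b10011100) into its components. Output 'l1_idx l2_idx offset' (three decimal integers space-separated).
vaddr = 156 = 0b10011100
  top 2 bits -> l1_idx = 2
  next 2 bits -> l2_idx = 1
  bottom 4 bits -> offset = 12

Answer: 2 1 12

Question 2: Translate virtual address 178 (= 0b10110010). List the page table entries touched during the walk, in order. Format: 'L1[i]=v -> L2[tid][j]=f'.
Answer: L1[2]=0 -> L2[0][3]=83

Derivation:
vaddr = 178 = 0b10110010
Split: l1_idx=2, l2_idx=3, offset=2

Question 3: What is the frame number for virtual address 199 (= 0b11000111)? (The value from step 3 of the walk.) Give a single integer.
vaddr = 199: l1_idx=3, l2_idx=0
L1[3] = 1; L2[1][0] = 19

Answer: 19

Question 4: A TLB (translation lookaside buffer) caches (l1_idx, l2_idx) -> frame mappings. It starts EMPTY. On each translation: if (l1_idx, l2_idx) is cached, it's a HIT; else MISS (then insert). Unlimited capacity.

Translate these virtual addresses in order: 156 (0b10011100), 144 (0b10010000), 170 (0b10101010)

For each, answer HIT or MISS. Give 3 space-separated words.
Answer: MISS HIT MISS

Derivation:
vaddr=156: (2,1) not in TLB -> MISS, insert
vaddr=144: (2,1) in TLB -> HIT
vaddr=170: (2,2) not in TLB -> MISS, insert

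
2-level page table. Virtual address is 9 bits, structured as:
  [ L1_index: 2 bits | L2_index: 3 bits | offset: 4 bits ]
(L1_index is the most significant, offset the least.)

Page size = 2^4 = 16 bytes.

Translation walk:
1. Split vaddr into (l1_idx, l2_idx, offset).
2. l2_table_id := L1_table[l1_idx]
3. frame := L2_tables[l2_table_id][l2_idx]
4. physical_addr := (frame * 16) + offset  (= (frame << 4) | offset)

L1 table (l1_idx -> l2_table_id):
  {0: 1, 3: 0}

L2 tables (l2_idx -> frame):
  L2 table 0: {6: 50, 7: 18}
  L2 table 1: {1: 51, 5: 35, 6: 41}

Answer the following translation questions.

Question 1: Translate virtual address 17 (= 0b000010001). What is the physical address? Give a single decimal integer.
vaddr = 17 = 0b000010001
Split: l1_idx=0, l2_idx=1, offset=1
L1[0] = 1
L2[1][1] = 51
paddr = 51 * 16 + 1 = 817

Answer: 817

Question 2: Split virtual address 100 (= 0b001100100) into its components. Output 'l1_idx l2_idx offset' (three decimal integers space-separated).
vaddr = 100 = 0b001100100
  top 2 bits -> l1_idx = 0
  next 3 bits -> l2_idx = 6
  bottom 4 bits -> offset = 4

Answer: 0 6 4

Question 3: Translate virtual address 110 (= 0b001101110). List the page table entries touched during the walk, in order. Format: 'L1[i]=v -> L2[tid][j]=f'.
vaddr = 110 = 0b001101110
Split: l1_idx=0, l2_idx=6, offset=14

Answer: L1[0]=1 -> L2[1][6]=41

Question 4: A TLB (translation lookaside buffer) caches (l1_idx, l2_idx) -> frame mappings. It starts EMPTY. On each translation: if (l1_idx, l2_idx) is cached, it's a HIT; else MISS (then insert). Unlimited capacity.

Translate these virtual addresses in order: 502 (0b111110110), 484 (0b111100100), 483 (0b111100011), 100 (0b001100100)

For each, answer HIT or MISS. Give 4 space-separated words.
vaddr=502: (3,7) not in TLB -> MISS, insert
vaddr=484: (3,6) not in TLB -> MISS, insert
vaddr=483: (3,6) in TLB -> HIT
vaddr=100: (0,6) not in TLB -> MISS, insert

Answer: MISS MISS HIT MISS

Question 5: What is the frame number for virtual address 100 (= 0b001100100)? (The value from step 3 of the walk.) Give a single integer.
vaddr = 100: l1_idx=0, l2_idx=6
L1[0] = 1; L2[1][6] = 41

Answer: 41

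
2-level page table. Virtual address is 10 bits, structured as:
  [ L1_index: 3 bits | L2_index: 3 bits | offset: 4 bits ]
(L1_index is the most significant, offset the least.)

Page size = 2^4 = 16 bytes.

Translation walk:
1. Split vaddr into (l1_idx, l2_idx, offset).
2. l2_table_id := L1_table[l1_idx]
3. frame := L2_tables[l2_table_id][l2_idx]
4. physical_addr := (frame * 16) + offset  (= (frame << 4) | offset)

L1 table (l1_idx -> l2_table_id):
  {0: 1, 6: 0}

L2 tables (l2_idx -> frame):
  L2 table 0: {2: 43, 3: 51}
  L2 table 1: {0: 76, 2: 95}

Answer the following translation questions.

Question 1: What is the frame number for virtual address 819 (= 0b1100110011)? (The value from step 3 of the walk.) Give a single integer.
vaddr = 819: l1_idx=6, l2_idx=3
L1[6] = 0; L2[0][3] = 51

Answer: 51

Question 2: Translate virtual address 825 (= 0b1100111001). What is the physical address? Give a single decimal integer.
Answer: 825

Derivation:
vaddr = 825 = 0b1100111001
Split: l1_idx=6, l2_idx=3, offset=9
L1[6] = 0
L2[0][3] = 51
paddr = 51 * 16 + 9 = 825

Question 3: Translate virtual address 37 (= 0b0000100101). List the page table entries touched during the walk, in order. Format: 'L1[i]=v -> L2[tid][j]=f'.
vaddr = 37 = 0b0000100101
Split: l1_idx=0, l2_idx=2, offset=5

Answer: L1[0]=1 -> L2[1][2]=95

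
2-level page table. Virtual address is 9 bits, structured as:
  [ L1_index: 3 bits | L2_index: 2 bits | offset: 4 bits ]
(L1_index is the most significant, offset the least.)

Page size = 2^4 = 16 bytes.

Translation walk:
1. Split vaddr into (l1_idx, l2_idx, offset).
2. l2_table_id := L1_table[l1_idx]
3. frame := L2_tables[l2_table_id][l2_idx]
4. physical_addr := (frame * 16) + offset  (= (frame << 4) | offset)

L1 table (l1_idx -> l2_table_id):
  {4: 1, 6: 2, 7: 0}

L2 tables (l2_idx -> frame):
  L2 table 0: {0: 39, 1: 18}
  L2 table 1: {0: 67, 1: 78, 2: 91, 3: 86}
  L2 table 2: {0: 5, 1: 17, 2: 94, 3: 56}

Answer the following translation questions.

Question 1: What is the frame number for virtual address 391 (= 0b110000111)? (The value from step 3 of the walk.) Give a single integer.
Answer: 5

Derivation:
vaddr = 391: l1_idx=6, l2_idx=0
L1[6] = 2; L2[2][0] = 5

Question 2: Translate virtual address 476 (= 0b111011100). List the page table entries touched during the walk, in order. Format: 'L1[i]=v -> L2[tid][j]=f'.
vaddr = 476 = 0b111011100
Split: l1_idx=7, l2_idx=1, offset=12

Answer: L1[7]=0 -> L2[0][1]=18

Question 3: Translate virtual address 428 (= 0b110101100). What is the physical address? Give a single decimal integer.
Answer: 1516

Derivation:
vaddr = 428 = 0b110101100
Split: l1_idx=6, l2_idx=2, offset=12
L1[6] = 2
L2[2][2] = 94
paddr = 94 * 16 + 12 = 1516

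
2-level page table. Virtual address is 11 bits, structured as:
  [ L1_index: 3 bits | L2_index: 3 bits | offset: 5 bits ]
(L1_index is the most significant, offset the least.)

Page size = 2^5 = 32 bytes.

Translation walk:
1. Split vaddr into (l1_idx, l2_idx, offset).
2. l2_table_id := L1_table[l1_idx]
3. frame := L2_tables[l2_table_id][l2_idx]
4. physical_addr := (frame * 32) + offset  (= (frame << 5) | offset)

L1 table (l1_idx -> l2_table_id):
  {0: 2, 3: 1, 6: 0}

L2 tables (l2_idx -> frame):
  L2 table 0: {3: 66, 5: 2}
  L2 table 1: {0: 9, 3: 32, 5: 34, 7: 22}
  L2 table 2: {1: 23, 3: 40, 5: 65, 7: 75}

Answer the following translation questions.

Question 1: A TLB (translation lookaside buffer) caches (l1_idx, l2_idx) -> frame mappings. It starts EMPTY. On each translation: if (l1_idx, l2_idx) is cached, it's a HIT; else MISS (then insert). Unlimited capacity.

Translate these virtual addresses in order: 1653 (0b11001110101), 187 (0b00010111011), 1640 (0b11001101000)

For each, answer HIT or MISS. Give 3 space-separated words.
vaddr=1653: (6,3) not in TLB -> MISS, insert
vaddr=187: (0,5) not in TLB -> MISS, insert
vaddr=1640: (6,3) in TLB -> HIT

Answer: MISS MISS HIT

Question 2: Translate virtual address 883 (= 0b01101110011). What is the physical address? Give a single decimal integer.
Answer: 1043

Derivation:
vaddr = 883 = 0b01101110011
Split: l1_idx=3, l2_idx=3, offset=19
L1[3] = 1
L2[1][3] = 32
paddr = 32 * 32 + 19 = 1043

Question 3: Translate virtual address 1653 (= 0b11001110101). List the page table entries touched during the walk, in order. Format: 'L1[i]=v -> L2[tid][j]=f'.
Answer: L1[6]=0 -> L2[0][3]=66

Derivation:
vaddr = 1653 = 0b11001110101
Split: l1_idx=6, l2_idx=3, offset=21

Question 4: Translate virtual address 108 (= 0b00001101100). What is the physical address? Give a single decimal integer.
Answer: 1292

Derivation:
vaddr = 108 = 0b00001101100
Split: l1_idx=0, l2_idx=3, offset=12
L1[0] = 2
L2[2][3] = 40
paddr = 40 * 32 + 12 = 1292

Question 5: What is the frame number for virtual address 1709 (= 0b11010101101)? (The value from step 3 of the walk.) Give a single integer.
Answer: 2

Derivation:
vaddr = 1709: l1_idx=6, l2_idx=5
L1[6] = 0; L2[0][5] = 2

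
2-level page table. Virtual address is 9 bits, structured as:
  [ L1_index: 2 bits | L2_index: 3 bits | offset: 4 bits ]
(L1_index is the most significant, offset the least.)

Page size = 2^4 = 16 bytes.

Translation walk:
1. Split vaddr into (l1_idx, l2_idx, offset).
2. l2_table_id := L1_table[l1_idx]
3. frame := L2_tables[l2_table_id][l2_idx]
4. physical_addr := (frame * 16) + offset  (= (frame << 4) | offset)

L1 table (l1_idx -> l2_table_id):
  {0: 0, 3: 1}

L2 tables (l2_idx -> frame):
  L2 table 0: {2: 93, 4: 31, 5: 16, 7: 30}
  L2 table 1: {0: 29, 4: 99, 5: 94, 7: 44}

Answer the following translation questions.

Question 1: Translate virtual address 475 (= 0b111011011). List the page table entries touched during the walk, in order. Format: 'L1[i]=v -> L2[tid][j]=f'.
vaddr = 475 = 0b111011011
Split: l1_idx=3, l2_idx=5, offset=11

Answer: L1[3]=1 -> L2[1][5]=94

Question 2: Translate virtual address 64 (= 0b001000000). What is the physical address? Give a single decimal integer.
vaddr = 64 = 0b001000000
Split: l1_idx=0, l2_idx=4, offset=0
L1[0] = 0
L2[0][4] = 31
paddr = 31 * 16 + 0 = 496

Answer: 496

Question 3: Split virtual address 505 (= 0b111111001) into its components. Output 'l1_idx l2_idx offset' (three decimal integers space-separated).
Answer: 3 7 9

Derivation:
vaddr = 505 = 0b111111001
  top 2 bits -> l1_idx = 3
  next 3 bits -> l2_idx = 7
  bottom 4 bits -> offset = 9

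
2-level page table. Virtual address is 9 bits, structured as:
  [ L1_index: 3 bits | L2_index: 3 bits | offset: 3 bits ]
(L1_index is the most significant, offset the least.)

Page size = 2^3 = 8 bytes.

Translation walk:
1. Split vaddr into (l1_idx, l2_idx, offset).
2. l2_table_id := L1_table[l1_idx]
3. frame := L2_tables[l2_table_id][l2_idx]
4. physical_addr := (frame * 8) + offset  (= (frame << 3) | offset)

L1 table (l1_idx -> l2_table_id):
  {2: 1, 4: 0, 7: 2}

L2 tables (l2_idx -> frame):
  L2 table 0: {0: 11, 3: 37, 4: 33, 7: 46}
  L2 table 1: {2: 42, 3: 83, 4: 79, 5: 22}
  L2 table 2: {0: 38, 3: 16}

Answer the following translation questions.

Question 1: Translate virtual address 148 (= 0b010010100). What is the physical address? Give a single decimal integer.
vaddr = 148 = 0b010010100
Split: l1_idx=2, l2_idx=2, offset=4
L1[2] = 1
L2[1][2] = 42
paddr = 42 * 8 + 4 = 340

Answer: 340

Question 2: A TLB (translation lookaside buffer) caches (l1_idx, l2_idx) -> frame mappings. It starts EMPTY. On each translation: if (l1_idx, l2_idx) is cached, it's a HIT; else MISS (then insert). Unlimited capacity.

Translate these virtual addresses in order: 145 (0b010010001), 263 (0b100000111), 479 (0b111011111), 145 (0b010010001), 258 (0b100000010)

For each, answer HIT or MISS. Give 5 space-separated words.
Answer: MISS MISS MISS HIT HIT

Derivation:
vaddr=145: (2,2) not in TLB -> MISS, insert
vaddr=263: (4,0) not in TLB -> MISS, insert
vaddr=479: (7,3) not in TLB -> MISS, insert
vaddr=145: (2,2) in TLB -> HIT
vaddr=258: (4,0) in TLB -> HIT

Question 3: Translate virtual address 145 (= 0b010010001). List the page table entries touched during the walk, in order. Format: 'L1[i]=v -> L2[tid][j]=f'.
vaddr = 145 = 0b010010001
Split: l1_idx=2, l2_idx=2, offset=1

Answer: L1[2]=1 -> L2[1][2]=42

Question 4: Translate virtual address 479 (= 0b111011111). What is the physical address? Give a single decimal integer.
vaddr = 479 = 0b111011111
Split: l1_idx=7, l2_idx=3, offset=7
L1[7] = 2
L2[2][3] = 16
paddr = 16 * 8 + 7 = 135

Answer: 135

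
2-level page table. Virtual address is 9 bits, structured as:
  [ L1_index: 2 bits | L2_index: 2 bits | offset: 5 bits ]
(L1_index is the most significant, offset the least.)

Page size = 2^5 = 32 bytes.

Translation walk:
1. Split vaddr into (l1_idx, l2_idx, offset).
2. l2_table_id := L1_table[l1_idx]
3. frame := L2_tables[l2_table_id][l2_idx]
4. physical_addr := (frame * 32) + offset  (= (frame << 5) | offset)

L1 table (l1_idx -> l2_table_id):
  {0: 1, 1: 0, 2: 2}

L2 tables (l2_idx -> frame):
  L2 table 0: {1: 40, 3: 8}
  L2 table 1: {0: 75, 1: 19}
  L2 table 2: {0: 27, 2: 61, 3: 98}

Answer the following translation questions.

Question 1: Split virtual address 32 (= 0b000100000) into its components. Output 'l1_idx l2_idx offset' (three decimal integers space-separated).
Answer: 0 1 0

Derivation:
vaddr = 32 = 0b000100000
  top 2 bits -> l1_idx = 0
  next 2 bits -> l2_idx = 1
  bottom 5 bits -> offset = 0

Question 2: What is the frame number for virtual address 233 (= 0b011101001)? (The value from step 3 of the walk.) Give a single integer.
vaddr = 233: l1_idx=1, l2_idx=3
L1[1] = 0; L2[0][3] = 8

Answer: 8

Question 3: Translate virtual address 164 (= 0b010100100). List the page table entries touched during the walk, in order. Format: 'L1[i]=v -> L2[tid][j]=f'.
Answer: L1[1]=0 -> L2[0][1]=40

Derivation:
vaddr = 164 = 0b010100100
Split: l1_idx=1, l2_idx=1, offset=4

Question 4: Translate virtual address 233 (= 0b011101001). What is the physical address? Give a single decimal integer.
Answer: 265

Derivation:
vaddr = 233 = 0b011101001
Split: l1_idx=1, l2_idx=3, offset=9
L1[1] = 0
L2[0][3] = 8
paddr = 8 * 32 + 9 = 265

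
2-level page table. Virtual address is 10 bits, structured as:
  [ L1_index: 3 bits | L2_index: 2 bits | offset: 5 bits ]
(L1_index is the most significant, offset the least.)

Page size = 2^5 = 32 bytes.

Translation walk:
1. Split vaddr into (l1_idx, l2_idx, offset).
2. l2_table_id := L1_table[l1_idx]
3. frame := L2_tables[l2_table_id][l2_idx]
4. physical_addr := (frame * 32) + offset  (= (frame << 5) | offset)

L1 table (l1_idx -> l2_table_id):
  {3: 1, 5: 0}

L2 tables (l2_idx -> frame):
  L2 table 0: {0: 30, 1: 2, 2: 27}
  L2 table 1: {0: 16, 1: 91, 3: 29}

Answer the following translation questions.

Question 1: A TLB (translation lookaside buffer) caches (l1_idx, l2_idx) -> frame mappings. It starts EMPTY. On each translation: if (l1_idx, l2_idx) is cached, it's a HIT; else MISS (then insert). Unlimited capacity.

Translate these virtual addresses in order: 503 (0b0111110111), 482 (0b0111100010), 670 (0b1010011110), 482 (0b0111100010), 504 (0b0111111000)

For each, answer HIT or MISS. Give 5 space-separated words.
vaddr=503: (3,3) not in TLB -> MISS, insert
vaddr=482: (3,3) in TLB -> HIT
vaddr=670: (5,0) not in TLB -> MISS, insert
vaddr=482: (3,3) in TLB -> HIT
vaddr=504: (3,3) in TLB -> HIT

Answer: MISS HIT MISS HIT HIT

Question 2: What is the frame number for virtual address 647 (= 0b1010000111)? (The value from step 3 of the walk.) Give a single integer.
vaddr = 647: l1_idx=5, l2_idx=0
L1[5] = 0; L2[0][0] = 30

Answer: 30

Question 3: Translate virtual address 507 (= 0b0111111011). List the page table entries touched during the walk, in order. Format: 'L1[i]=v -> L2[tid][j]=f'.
Answer: L1[3]=1 -> L2[1][3]=29

Derivation:
vaddr = 507 = 0b0111111011
Split: l1_idx=3, l2_idx=3, offset=27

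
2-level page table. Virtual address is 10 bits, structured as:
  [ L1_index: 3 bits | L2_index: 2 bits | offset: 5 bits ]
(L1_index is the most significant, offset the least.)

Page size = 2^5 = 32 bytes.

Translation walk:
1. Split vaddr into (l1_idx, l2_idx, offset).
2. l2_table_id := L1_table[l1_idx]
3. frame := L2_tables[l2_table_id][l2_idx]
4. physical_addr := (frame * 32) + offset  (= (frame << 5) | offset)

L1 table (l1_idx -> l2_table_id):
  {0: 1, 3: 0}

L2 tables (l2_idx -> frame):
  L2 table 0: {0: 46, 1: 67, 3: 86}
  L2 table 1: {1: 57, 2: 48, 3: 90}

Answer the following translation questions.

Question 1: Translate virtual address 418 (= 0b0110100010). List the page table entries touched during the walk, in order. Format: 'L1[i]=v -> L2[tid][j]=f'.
vaddr = 418 = 0b0110100010
Split: l1_idx=3, l2_idx=1, offset=2

Answer: L1[3]=0 -> L2[0][1]=67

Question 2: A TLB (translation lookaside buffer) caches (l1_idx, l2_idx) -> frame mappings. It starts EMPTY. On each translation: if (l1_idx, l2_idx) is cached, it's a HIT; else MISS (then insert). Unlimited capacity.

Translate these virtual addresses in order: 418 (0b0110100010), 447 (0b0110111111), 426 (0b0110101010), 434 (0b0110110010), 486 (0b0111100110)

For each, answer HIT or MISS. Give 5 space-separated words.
Answer: MISS HIT HIT HIT MISS

Derivation:
vaddr=418: (3,1) not in TLB -> MISS, insert
vaddr=447: (3,1) in TLB -> HIT
vaddr=426: (3,1) in TLB -> HIT
vaddr=434: (3,1) in TLB -> HIT
vaddr=486: (3,3) not in TLB -> MISS, insert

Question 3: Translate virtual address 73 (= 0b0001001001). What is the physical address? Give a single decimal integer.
vaddr = 73 = 0b0001001001
Split: l1_idx=0, l2_idx=2, offset=9
L1[0] = 1
L2[1][2] = 48
paddr = 48 * 32 + 9 = 1545

Answer: 1545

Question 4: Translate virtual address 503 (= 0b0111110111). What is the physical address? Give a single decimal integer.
vaddr = 503 = 0b0111110111
Split: l1_idx=3, l2_idx=3, offset=23
L1[3] = 0
L2[0][3] = 86
paddr = 86 * 32 + 23 = 2775

Answer: 2775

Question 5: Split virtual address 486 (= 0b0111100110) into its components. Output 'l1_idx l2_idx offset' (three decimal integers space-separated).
vaddr = 486 = 0b0111100110
  top 3 bits -> l1_idx = 3
  next 2 bits -> l2_idx = 3
  bottom 5 bits -> offset = 6

Answer: 3 3 6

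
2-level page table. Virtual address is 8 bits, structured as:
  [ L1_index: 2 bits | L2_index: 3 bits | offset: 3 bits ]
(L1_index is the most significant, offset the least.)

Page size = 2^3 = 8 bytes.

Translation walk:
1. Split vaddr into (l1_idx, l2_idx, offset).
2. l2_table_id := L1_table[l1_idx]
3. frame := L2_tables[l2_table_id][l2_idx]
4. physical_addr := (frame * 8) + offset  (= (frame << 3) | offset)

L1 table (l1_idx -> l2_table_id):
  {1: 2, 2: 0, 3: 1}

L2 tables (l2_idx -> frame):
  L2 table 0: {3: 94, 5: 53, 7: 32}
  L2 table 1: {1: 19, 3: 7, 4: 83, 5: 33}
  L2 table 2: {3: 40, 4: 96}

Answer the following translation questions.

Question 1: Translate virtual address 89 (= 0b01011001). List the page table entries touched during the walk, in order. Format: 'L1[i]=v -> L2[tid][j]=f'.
vaddr = 89 = 0b01011001
Split: l1_idx=1, l2_idx=3, offset=1

Answer: L1[1]=2 -> L2[2][3]=40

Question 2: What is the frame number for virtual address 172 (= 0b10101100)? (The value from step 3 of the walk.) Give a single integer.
vaddr = 172: l1_idx=2, l2_idx=5
L1[2] = 0; L2[0][5] = 53

Answer: 53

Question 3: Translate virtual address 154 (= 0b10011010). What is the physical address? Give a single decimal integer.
Answer: 754

Derivation:
vaddr = 154 = 0b10011010
Split: l1_idx=2, l2_idx=3, offset=2
L1[2] = 0
L2[0][3] = 94
paddr = 94 * 8 + 2 = 754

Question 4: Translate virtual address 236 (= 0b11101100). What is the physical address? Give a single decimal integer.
vaddr = 236 = 0b11101100
Split: l1_idx=3, l2_idx=5, offset=4
L1[3] = 1
L2[1][5] = 33
paddr = 33 * 8 + 4 = 268

Answer: 268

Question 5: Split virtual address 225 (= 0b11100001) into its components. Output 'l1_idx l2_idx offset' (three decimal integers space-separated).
vaddr = 225 = 0b11100001
  top 2 bits -> l1_idx = 3
  next 3 bits -> l2_idx = 4
  bottom 3 bits -> offset = 1

Answer: 3 4 1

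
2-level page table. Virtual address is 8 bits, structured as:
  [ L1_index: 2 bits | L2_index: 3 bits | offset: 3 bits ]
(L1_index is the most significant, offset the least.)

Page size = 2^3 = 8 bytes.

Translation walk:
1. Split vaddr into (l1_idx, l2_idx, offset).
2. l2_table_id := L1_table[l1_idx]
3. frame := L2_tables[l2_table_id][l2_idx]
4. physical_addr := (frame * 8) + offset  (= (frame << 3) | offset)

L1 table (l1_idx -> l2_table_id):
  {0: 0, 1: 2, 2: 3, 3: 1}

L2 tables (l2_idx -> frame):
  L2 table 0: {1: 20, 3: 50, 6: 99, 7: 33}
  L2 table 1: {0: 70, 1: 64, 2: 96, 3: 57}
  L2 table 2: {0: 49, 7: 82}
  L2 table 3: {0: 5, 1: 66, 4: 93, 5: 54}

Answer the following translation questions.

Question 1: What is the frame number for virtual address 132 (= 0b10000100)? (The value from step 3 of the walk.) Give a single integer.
Answer: 5

Derivation:
vaddr = 132: l1_idx=2, l2_idx=0
L1[2] = 3; L2[3][0] = 5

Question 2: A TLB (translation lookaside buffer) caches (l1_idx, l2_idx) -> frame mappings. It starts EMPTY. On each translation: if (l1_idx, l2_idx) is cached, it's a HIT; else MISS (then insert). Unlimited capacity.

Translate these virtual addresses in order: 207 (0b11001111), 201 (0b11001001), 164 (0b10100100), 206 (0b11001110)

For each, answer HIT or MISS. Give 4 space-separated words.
Answer: MISS HIT MISS HIT

Derivation:
vaddr=207: (3,1) not in TLB -> MISS, insert
vaddr=201: (3,1) in TLB -> HIT
vaddr=164: (2,4) not in TLB -> MISS, insert
vaddr=206: (3,1) in TLB -> HIT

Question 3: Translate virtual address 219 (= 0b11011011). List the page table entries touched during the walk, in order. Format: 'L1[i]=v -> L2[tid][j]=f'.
Answer: L1[3]=1 -> L2[1][3]=57

Derivation:
vaddr = 219 = 0b11011011
Split: l1_idx=3, l2_idx=3, offset=3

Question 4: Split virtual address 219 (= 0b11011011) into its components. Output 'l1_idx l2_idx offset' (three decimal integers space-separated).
vaddr = 219 = 0b11011011
  top 2 bits -> l1_idx = 3
  next 3 bits -> l2_idx = 3
  bottom 3 bits -> offset = 3

Answer: 3 3 3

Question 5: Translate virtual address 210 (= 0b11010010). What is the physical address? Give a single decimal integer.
vaddr = 210 = 0b11010010
Split: l1_idx=3, l2_idx=2, offset=2
L1[3] = 1
L2[1][2] = 96
paddr = 96 * 8 + 2 = 770

Answer: 770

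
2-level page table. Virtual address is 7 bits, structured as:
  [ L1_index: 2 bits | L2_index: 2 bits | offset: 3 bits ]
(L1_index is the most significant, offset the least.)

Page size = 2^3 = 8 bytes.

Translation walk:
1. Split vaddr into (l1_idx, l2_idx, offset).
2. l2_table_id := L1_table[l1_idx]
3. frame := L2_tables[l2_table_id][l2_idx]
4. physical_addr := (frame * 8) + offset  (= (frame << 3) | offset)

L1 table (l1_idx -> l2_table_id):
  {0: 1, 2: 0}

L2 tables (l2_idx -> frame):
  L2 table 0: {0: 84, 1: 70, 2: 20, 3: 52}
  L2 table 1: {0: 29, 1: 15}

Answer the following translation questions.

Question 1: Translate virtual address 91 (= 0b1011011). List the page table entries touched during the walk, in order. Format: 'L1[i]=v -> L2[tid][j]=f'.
vaddr = 91 = 0b1011011
Split: l1_idx=2, l2_idx=3, offset=3

Answer: L1[2]=0 -> L2[0][3]=52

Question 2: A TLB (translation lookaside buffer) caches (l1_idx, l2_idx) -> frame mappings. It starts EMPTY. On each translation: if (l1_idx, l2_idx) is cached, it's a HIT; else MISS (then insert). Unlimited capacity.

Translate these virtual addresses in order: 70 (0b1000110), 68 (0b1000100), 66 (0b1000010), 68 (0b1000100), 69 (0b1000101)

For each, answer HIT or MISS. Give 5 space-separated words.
vaddr=70: (2,0) not in TLB -> MISS, insert
vaddr=68: (2,0) in TLB -> HIT
vaddr=66: (2,0) in TLB -> HIT
vaddr=68: (2,0) in TLB -> HIT
vaddr=69: (2,0) in TLB -> HIT

Answer: MISS HIT HIT HIT HIT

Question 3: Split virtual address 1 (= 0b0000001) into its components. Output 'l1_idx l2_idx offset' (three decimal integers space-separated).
Answer: 0 0 1

Derivation:
vaddr = 1 = 0b0000001
  top 2 bits -> l1_idx = 0
  next 2 bits -> l2_idx = 0
  bottom 3 bits -> offset = 1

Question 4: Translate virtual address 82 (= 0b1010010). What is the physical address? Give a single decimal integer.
vaddr = 82 = 0b1010010
Split: l1_idx=2, l2_idx=2, offset=2
L1[2] = 0
L2[0][2] = 20
paddr = 20 * 8 + 2 = 162

Answer: 162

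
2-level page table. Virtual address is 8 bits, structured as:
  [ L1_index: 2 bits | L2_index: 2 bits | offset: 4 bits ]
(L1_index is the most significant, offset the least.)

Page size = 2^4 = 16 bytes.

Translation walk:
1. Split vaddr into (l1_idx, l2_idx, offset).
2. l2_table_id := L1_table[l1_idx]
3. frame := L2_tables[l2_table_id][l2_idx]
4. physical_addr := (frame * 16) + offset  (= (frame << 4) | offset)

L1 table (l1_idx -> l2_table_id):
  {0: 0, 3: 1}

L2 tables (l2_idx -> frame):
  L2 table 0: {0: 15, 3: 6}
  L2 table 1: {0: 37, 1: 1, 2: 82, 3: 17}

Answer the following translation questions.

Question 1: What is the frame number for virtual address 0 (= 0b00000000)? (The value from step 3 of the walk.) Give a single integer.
vaddr = 0: l1_idx=0, l2_idx=0
L1[0] = 0; L2[0][0] = 15

Answer: 15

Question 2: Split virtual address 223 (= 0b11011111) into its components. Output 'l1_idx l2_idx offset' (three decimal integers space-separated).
vaddr = 223 = 0b11011111
  top 2 bits -> l1_idx = 3
  next 2 bits -> l2_idx = 1
  bottom 4 bits -> offset = 15

Answer: 3 1 15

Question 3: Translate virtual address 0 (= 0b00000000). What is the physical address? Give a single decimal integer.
vaddr = 0 = 0b00000000
Split: l1_idx=0, l2_idx=0, offset=0
L1[0] = 0
L2[0][0] = 15
paddr = 15 * 16 + 0 = 240

Answer: 240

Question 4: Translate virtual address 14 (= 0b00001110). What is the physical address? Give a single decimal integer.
Answer: 254

Derivation:
vaddr = 14 = 0b00001110
Split: l1_idx=0, l2_idx=0, offset=14
L1[0] = 0
L2[0][0] = 15
paddr = 15 * 16 + 14 = 254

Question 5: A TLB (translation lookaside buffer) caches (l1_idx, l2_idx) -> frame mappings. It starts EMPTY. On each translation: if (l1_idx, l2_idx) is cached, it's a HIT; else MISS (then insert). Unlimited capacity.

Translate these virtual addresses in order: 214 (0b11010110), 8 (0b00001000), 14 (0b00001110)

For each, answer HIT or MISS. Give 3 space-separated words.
Answer: MISS MISS HIT

Derivation:
vaddr=214: (3,1) not in TLB -> MISS, insert
vaddr=8: (0,0) not in TLB -> MISS, insert
vaddr=14: (0,0) in TLB -> HIT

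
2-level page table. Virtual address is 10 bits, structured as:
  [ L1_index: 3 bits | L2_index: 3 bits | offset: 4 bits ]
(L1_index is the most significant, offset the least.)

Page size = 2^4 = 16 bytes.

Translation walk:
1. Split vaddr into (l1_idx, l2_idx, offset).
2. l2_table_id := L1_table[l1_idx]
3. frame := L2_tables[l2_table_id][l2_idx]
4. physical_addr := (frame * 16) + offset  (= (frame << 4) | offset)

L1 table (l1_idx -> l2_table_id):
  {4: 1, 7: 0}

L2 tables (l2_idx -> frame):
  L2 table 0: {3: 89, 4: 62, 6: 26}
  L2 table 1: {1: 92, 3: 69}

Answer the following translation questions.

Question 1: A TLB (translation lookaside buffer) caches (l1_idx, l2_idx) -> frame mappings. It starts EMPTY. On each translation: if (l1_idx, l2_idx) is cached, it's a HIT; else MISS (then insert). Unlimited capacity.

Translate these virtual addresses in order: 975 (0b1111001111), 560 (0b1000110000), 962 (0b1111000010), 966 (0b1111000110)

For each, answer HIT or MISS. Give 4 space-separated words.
vaddr=975: (7,4) not in TLB -> MISS, insert
vaddr=560: (4,3) not in TLB -> MISS, insert
vaddr=962: (7,4) in TLB -> HIT
vaddr=966: (7,4) in TLB -> HIT

Answer: MISS MISS HIT HIT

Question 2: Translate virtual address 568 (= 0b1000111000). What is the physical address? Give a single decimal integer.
Answer: 1112

Derivation:
vaddr = 568 = 0b1000111000
Split: l1_idx=4, l2_idx=3, offset=8
L1[4] = 1
L2[1][3] = 69
paddr = 69 * 16 + 8 = 1112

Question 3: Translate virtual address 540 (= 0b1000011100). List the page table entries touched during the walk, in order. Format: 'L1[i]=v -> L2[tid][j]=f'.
vaddr = 540 = 0b1000011100
Split: l1_idx=4, l2_idx=1, offset=12

Answer: L1[4]=1 -> L2[1][1]=92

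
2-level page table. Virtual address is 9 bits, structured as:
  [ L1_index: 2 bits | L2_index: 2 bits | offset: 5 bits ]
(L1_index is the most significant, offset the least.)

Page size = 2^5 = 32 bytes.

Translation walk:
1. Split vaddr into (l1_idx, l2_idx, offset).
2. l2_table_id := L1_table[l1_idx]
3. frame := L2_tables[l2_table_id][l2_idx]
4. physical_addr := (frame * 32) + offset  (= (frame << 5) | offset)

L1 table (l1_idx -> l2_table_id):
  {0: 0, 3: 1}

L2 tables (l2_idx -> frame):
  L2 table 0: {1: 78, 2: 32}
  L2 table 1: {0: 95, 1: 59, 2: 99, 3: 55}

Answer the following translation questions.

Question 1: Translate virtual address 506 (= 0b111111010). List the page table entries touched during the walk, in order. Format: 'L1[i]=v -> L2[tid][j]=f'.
Answer: L1[3]=1 -> L2[1][3]=55

Derivation:
vaddr = 506 = 0b111111010
Split: l1_idx=3, l2_idx=3, offset=26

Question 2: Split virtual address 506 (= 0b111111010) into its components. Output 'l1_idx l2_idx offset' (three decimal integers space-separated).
Answer: 3 3 26

Derivation:
vaddr = 506 = 0b111111010
  top 2 bits -> l1_idx = 3
  next 2 bits -> l2_idx = 3
  bottom 5 bits -> offset = 26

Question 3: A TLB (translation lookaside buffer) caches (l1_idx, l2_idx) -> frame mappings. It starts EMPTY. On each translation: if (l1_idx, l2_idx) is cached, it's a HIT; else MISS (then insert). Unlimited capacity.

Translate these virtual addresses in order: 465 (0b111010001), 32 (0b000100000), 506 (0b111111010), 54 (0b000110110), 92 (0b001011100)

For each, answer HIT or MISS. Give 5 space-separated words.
Answer: MISS MISS MISS HIT MISS

Derivation:
vaddr=465: (3,2) not in TLB -> MISS, insert
vaddr=32: (0,1) not in TLB -> MISS, insert
vaddr=506: (3,3) not in TLB -> MISS, insert
vaddr=54: (0,1) in TLB -> HIT
vaddr=92: (0,2) not in TLB -> MISS, insert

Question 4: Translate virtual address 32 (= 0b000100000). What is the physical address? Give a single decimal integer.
Answer: 2496

Derivation:
vaddr = 32 = 0b000100000
Split: l1_idx=0, l2_idx=1, offset=0
L1[0] = 0
L2[0][1] = 78
paddr = 78 * 32 + 0 = 2496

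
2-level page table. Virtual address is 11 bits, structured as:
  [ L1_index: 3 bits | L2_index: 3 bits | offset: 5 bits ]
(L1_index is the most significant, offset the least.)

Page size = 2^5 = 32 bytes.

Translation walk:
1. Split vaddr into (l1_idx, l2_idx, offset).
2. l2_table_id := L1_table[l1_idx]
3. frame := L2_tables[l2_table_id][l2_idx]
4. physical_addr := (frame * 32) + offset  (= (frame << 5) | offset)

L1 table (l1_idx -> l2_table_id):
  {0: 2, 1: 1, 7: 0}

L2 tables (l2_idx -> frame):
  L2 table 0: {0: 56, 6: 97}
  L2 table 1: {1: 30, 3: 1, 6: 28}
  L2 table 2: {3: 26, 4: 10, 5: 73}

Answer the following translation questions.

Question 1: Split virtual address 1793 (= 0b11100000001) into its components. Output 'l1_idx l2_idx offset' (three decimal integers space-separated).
Answer: 7 0 1

Derivation:
vaddr = 1793 = 0b11100000001
  top 3 bits -> l1_idx = 7
  next 3 bits -> l2_idx = 0
  bottom 5 bits -> offset = 1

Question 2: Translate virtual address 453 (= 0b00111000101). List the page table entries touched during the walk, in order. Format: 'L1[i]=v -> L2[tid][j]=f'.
Answer: L1[1]=1 -> L2[1][6]=28

Derivation:
vaddr = 453 = 0b00111000101
Split: l1_idx=1, l2_idx=6, offset=5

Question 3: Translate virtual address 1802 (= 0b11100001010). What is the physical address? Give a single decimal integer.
Answer: 1802

Derivation:
vaddr = 1802 = 0b11100001010
Split: l1_idx=7, l2_idx=0, offset=10
L1[7] = 0
L2[0][0] = 56
paddr = 56 * 32 + 10 = 1802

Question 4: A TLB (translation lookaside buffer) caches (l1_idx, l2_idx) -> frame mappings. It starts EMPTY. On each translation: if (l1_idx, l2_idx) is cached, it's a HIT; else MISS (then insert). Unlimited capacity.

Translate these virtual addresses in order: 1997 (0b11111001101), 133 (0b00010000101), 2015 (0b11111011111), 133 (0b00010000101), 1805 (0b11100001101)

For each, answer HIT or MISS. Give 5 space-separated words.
Answer: MISS MISS HIT HIT MISS

Derivation:
vaddr=1997: (7,6) not in TLB -> MISS, insert
vaddr=133: (0,4) not in TLB -> MISS, insert
vaddr=2015: (7,6) in TLB -> HIT
vaddr=133: (0,4) in TLB -> HIT
vaddr=1805: (7,0) not in TLB -> MISS, insert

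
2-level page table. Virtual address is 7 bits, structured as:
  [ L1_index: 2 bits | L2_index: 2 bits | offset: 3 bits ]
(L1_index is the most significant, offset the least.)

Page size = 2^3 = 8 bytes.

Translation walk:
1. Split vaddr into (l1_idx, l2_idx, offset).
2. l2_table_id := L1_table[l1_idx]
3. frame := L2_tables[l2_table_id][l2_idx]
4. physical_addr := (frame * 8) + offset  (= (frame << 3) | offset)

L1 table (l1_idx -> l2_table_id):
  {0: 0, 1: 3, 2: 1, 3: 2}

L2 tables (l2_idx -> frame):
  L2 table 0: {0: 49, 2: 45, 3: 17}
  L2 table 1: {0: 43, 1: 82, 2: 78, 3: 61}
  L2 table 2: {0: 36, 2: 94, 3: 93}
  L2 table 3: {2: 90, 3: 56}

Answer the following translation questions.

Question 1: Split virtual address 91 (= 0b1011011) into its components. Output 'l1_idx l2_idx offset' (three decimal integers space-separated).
vaddr = 91 = 0b1011011
  top 2 bits -> l1_idx = 2
  next 2 bits -> l2_idx = 3
  bottom 3 bits -> offset = 3

Answer: 2 3 3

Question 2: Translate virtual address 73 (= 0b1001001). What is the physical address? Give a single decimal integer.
vaddr = 73 = 0b1001001
Split: l1_idx=2, l2_idx=1, offset=1
L1[2] = 1
L2[1][1] = 82
paddr = 82 * 8 + 1 = 657

Answer: 657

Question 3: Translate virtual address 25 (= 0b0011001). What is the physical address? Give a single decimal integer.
Answer: 137

Derivation:
vaddr = 25 = 0b0011001
Split: l1_idx=0, l2_idx=3, offset=1
L1[0] = 0
L2[0][3] = 17
paddr = 17 * 8 + 1 = 137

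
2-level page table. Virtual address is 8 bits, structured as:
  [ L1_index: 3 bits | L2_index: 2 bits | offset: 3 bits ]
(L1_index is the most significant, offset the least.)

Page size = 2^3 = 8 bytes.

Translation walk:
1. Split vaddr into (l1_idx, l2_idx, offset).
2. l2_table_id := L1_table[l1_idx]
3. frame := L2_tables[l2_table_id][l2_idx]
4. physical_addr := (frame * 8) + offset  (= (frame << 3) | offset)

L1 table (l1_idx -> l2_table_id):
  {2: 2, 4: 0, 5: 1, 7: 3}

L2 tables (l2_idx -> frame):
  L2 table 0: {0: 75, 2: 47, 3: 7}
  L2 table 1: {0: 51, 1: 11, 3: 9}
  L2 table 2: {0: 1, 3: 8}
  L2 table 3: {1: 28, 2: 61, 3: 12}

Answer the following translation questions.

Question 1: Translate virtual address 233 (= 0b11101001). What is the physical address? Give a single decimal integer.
vaddr = 233 = 0b11101001
Split: l1_idx=7, l2_idx=1, offset=1
L1[7] = 3
L2[3][1] = 28
paddr = 28 * 8 + 1 = 225

Answer: 225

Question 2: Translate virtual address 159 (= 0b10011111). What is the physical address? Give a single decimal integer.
Answer: 63

Derivation:
vaddr = 159 = 0b10011111
Split: l1_idx=4, l2_idx=3, offset=7
L1[4] = 0
L2[0][3] = 7
paddr = 7 * 8 + 7 = 63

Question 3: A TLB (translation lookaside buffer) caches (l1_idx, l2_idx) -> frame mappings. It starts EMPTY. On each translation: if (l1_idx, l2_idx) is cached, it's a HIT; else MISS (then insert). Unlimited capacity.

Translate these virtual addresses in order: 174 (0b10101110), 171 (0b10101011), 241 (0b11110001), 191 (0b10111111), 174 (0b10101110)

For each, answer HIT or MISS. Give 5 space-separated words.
Answer: MISS HIT MISS MISS HIT

Derivation:
vaddr=174: (5,1) not in TLB -> MISS, insert
vaddr=171: (5,1) in TLB -> HIT
vaddr=241: (7,2) not in TLB -> MISS, insert
vaddr=191: (5,3) not in TLB -> MISS, insert
vaddr=174: (5,1) in TLB -> HIT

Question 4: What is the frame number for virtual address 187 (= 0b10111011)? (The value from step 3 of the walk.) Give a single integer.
Answer: 9

Derivation:
vaddr = 187: l1_idx=5, l2_idx=3
L1[5] = 1; L2[1][3] = 9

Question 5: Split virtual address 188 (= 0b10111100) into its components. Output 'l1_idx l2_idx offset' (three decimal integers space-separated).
Answer: 5 3 4

Derivation:
vaddr = 188 = 0b10111100
  top 3 bits -> l1_idx = 5
  next 2 bits -> l2_idx = 3
  bottom 3 bits -> offset = 4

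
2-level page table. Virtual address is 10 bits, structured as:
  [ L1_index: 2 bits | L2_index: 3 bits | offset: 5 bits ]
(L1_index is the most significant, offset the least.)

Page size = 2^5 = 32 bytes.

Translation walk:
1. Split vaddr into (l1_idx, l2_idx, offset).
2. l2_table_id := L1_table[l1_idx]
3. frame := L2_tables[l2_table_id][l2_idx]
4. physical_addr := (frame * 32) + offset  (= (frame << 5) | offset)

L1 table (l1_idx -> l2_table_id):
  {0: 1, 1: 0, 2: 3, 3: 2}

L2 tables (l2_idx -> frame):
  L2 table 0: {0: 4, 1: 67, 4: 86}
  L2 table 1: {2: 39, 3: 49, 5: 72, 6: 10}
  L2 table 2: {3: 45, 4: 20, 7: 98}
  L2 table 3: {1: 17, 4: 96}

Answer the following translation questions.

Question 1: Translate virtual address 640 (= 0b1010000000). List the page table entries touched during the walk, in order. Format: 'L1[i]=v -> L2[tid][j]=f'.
vaddr = 640 = 0b1010000000
Split: l1_idx=2, l2_idx=4, offset=0

Answer: L1[2]=3 -> L2[3][4]=96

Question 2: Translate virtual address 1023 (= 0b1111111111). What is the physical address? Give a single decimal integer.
vaddr = 1023 = 0b1111111111
Split: l1_idx=3, l2_idx=7, offset=31
L1[3] = 2
L2[2][7] = 98
paddr = 98 * 32 + 31 = 3167

Answer: 3167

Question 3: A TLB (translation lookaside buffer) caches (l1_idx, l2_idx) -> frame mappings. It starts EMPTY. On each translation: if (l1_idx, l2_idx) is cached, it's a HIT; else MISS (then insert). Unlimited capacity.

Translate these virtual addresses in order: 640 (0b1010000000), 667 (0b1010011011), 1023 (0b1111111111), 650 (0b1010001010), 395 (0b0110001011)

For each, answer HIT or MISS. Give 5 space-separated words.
Answer: MISS HIT MISS HIT MISS

Derivation:
vaddr=640: (2,4) not in TLB -> MISS, insert
vaddr=667: (2,4) in TLB -> HIT
vaddr=1023: (3,7) not in TLB -> MISS, insert
vaddr=650: (2,4) in TLB -> HIT
vaddr=395: (1,4) not in TLB -> MISS, insert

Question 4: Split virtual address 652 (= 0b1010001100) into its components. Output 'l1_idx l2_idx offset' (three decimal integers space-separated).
vaddr = 652 = 0b1010001100
  top 2 bits -> l1_idx = 2
  next 3 bits -> l2_idx = 4
  bottom 5 bits -> offset = 12

Answer: 2 4 12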